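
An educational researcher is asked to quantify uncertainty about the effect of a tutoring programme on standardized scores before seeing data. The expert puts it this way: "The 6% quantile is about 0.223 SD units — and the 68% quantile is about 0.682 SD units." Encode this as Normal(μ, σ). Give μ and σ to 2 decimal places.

μ = 0.58, σ = 0.23

For Normal(μ,σ), the p-quantile is μ + z_p·σ. Here z_{0.06} = -1.555, z_{0.68} = 0.4677.
So 0.223 = μ − 1.555σ and 0.682 = μ + 0.4677σ.
Subtracting: σ = (0.682 − 0.223)/(0.4677 − (-1.555)) = 0.23.
Then μ = 0.223 − (-1.555)·0.23 = 0.58.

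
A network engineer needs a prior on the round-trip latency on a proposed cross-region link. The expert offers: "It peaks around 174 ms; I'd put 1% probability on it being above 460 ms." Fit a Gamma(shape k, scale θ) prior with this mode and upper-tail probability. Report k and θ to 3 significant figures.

Gamma(k,θ) with k>1 has mode (k−1)θ, so θ = 174/(k−1).
Need P(X < 460) = 0.99 with θ tied to k this way. Start at k = 2, θ = 174: P(X<460) ≈ 0.741.
Too low — raise k to concentrate. Iterating converges to k ≈ 5.91.
Then θ = 174/(5.91−1) ≈ 35.5.

k ≈ 5.91, θ ≈ 35.5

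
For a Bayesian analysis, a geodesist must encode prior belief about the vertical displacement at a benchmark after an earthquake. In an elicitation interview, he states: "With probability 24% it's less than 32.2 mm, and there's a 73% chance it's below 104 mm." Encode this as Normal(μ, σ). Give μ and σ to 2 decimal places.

μ = 70.64, σ = 54.43

For Normal(μ,σ), the p-quantile is μ + z_p·σ. Here z_{0.24} = -0.7063, z_{0.73} = 0.6128.
So 32.2 = μ − 0.7063σ and 104 = μ + 0.6128σ.
Subtracting: σ = (104 − 32.2)/(0.6128 − (-0.7063)) = 54.43.
Then μ = 32.2 − (-0.7063)·54.43 = 70.64.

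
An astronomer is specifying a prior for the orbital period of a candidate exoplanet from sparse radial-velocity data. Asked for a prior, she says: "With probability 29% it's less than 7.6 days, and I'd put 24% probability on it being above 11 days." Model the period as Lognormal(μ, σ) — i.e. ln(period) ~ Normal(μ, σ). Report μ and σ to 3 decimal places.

μ ≈ 2.191, σ ≈ 0.294

If T ~ Lognormal(μ,σ) then ln T ~ Normal(μ,σ), so the p-quantile of ln T is μ + z_p·σ.
ln(7.6) = 2.028 and ln(11) = 2.398; z_{0.29} = -0.5534, z_{0.76} = 0.7063.
σ = (2.398 − 2.028)/(0.7063 − (-0.5534)) = 0.294.
μ = 2.028 − (-0.5534)·0.294 = 2.191.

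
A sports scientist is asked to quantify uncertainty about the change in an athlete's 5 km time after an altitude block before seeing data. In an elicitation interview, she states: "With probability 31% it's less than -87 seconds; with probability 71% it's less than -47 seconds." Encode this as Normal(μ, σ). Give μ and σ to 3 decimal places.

For Normal(μ,σ), the p-quantile is μ + z_p·σ. Here z_{0.31} = -0.4959, z_{0.71} = 0.5534.
So -87 = μ − 0.4959σ and -47 = μ + 0.5534σ.
Subtracting: σ = (-47 − -87)/(0.5534 − (-0.4959)) = 38.123.
Then μ = -87 − (-0.4959)·38.123 = -68.097.

μ = -68.097, σ = 38.123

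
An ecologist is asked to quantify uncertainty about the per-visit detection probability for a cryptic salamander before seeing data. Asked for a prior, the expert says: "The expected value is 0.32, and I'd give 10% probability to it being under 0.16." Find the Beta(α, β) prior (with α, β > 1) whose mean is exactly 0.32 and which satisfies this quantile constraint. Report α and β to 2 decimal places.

With mean 0.32 fixed, write α = 0.32s, β = 0.68s where s = α+β.
Need P(θ < 0.16) = 0.1 under Beta(0.32s, 0.68s). Normal approximation: (q−m)/√(m(1−m)/s) ≈ z_{0.1} = -1.28, so s ≈ 0.32·0.68·(-1.28)²/(0.16−0.32)² = 14.0.
At s = 14.0: P(θ<0.16) ≈ 0.084. Adjusting to match 0.1 gives s ≈ 12.27.
So α = 0.32·12.27 ≈ 3.92, β = 0.68·12.27 ≈ 8.34.

α ≈ 3.92, β ≈ 8.34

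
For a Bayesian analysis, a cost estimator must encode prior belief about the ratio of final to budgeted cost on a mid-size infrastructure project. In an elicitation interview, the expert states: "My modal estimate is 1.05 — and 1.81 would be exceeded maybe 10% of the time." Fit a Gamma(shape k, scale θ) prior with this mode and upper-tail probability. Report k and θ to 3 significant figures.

k ≈ 7.39, θ ≈ 0.164

Gamma(k,θ) with k>1 has mode (k−1)θ, so θ = 1.05/(k−1).
Need P(X < 1.81) = 0.9 with θ tied to k this way. Start at k = 2, θ = 1.05: P(X<1.81) ≈ 0.514.
Too low — raise k to concentrate. Iterating converges to k ≈ 7.39.
Then θ = 1.05/(7.39−1) ≈ 0.164.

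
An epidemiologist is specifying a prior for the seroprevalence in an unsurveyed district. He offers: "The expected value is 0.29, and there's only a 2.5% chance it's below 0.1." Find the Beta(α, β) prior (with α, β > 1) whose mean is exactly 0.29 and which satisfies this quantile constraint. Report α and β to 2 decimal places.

α ≈ 4.44, β ≈ 10.87

With mean 0.29 fixed, write α = 0.29s, β = 0.71s where s = α+β.
Need P(θ < 0.1) = 0.025 under Beta(0.29s, 0.71s). Normal approximation: (q−m)/√(m(1−m)/s) ≈ z_{0.025} = -1.96, so s ≈ 0.29·0.71·(-1.96)²/(0.1−0.29)² = 21.9.
At s = 21.9: P(θ<0.1) ≈ 0.009. Adjusting to match 0.025 gives s ≈ 15.31.
So α = 0.29·15.31 ≈ 4.44, β = 0.71·15.31 ≈ 10.87.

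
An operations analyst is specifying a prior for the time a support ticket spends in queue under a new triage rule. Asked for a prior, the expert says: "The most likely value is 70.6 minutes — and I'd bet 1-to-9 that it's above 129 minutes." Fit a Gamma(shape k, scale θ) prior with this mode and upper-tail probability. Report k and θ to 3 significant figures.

k ≈ 6.25, θ ≈ 13.5

Gamma(k,θ) with k>1 has mode (k−1)θ, so θ = 70.6/(k−1).
Need P(X < 129) = 0.9 with θ tied to k this way. Start at k = 2, θ = 70.6: P(X<129) ≈ 0.545.
Too low — raise k to concentrate. Iterating converges to k ≈ 6.25.
Then θ = 70.6/(6.25−1) ≈ 13.5.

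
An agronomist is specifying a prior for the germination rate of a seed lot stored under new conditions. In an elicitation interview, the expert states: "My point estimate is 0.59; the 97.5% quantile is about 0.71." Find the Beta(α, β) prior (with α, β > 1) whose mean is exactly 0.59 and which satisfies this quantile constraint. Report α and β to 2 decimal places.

With mean 0.59 fixed, write α = 0.59s, β = 0.41s where s = α+β.
Need P(θ < 0.71) = 0.975 under Beta(0.59s, 0.41s). Normal approximation: (q−m)/√(m(1−m)/s) ≈ z_{0.975} = 1.96, so s ≈ 0.59·0.41·(1.96)²/(0.71−0.59)² = 64.5.
At s = 64.5: P(θ<0.71) ≈ 0.979. Adjusting to match 0.975 gives s ≈ 60.11.
So α = 0.59·60.11 ≈ 35.47, β = 0.41·60.11 ≈ 24.65.

α ≈ 35.47, β ≈ 24.65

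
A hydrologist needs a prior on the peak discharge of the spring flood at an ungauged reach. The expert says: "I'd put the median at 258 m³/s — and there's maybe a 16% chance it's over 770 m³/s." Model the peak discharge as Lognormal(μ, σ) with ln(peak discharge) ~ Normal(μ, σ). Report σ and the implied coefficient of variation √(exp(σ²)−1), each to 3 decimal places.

σ ≈ 1.100, CV ≈ 1.533

If T ~ Lognormal(μ,σ) then ln T ~ Normal(μ,σ), so the p-quantile of ln T is μ + z_p·σ.
ln(258) = 5.553 and ln(770) = 6.646; z_{0.5} = 0, z_{0.84} = 0.9945.
σ = (6.646 − 5.553)/(0.9945 − (0)) = 1.100.
μ = 5.553 − (0)·1.100 = 5.553.
CV = √(exp(σ²)−1) = √(exp(1.2090)−1) = 1.533.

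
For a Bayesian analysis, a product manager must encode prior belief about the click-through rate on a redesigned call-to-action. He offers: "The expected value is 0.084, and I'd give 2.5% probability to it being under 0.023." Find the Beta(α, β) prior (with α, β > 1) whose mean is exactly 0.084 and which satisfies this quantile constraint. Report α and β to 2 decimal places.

With mean 0.084 fixed, write α = 0.084s, β = 0.916s where s = α+β.
Need P(θ < 0.023) = 0.025 under Beta(0.084s, 0.916s). Normal approximation: (q−m)/√(m(1−m)/s) ≈ z_{0.025} = -1.96, so s ≈ 0.084·0.916·(-1.96)²/(0.023−0.084)² = 79.4.
At s = 79.4: P(θ<0.023) ≈ 0.004. Adjusting to match 0.025 gives s ≈ 45.58.
So α = 0.084·45.58 ≈ 3.83, β = 0.916·45.58 ≈ 41.75.

α ≈ 3.83, β ≈ 41.75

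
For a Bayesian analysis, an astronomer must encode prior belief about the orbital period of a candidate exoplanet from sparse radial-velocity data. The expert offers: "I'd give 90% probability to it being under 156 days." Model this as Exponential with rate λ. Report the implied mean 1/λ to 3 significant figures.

mean ≈ 67.7 days

P(T < 156.0) = 1 − e^(−λ·156.0) = 0.9, so λ = −ln(1−0.9)/156.0 = −ln(0.1)/156.0 = 0.0148.
Mean = 1/λ = 67.7 days.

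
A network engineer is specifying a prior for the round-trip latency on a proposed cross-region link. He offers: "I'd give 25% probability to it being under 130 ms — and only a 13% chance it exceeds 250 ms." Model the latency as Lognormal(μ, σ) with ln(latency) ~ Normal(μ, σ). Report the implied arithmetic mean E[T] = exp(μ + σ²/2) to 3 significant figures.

If T ~ Lognormal(μ,σ) then ln T ~ Normal(μ,σ), so the p-quantile of ln T is μ + z_p·σ.
ln(130) = 4.868 and ln(250) = 5.521; z_{0.25} = -0.6745, z_{0.87} = 1.126.
σ = (5.521 − 4.868)/(1.126 − (-0.6745)) = 0.363.
μ = 4.868 − (-0.6745)·0.363 = 5.112.
E[T] = exp(μ + σ²/2) = exp(5.112 + 0.0659) = 177 ms.

E[T] ≈ 177 ms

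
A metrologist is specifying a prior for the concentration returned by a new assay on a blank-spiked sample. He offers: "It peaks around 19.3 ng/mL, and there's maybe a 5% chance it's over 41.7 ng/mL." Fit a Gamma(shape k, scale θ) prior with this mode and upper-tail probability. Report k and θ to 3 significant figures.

Gamma(k,θ) with k>1 has mode (k−1)θ, so θ = 19.3/(k−1).
Need P(X < 41.7) = 0.95 with θ tied to k this way. Start at k = 2, θ = 19.3: P(X<41.7) ≈ 0.636.
Too low — raise k to concentrate. Iterating converges to k ≈ 5.64.
Then θ = 19.3/(5.64−1) ≈ 4.16.

k ≈ 5.64, θ ≈ 4.16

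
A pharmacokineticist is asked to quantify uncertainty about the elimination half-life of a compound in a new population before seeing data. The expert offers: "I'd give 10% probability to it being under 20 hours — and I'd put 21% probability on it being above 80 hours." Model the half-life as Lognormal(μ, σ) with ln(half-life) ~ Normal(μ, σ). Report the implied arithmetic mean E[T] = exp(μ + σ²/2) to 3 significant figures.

E[T] ≈ 58.4 hours

If T ~ Lognormal(μ,σ) then ln T ~ Normal(μ,σ), so the p-quantile of ln T is μ + z_p·σ.
ln(20) = 2.996 and ln(80) = 4.382; z_{0.1} = -1.282, z_{0.79} = 0.8064.
σ = (4.382 − 2.996)/(0.8064 − (-1.282)) = 0.664.
μ = 2.996 − (-1.282)·0.664 = 3.847.
E[T] = exp(μ + σ²/2) = exp(3.847 + 0.2204) = 58.4 hours.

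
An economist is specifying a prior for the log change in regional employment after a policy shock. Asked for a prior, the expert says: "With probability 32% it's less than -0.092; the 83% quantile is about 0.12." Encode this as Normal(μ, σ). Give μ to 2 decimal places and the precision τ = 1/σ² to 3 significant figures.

For Normal(μ,σ), the p-quantile is μ + z_p·σ. Here z_{0.32} = -0.4677, z_{0.83} = 0.9542.
So -0.092 = μ − 0.4677σ and 0.12 = μ + 0.9542σ.
Subtracting: σ = (0.12 − -0.092)/(0.9542 − (-0.4677)) = 0.15.
Then μ = -0.092 − (-0.4677)·0.15 = -0.02.
Precision τ = 1/σ² = 1/0.1491² = 45.

μ = -0.02, τ = 45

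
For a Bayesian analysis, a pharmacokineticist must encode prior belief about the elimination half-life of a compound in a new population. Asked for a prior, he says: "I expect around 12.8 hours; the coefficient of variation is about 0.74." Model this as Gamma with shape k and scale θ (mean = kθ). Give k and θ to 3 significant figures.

k ≈ 1.83, θ ≈ 7.01

For Gamma(k, scale θ): mean = kθ, variance = kθ², so CV = 1/√k.
CV = 0.74, hence k = 1/CV² = 1.83.
Then θ = mean/k = 12.8/1.83 = 7.01.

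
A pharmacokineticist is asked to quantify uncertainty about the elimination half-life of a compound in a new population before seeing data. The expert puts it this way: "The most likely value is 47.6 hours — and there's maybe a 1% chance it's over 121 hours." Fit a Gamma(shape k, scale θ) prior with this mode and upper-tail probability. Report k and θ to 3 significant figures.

Gamma(k,θ) with k>1 has mode (k−1)θ, so θ = 47.6/(k−1).
Need P(X < 121) = 0.99 with θ tied to k this way. Start at k = 2, θ = 47.6: P(X<121) ≈ 0.721.
Too low — raise k to concentrate. Iterating converges to k ≈ 6.37.
Then θ = 47.6/(6.37−1) ≈ 8.86.

k ≈ 6.37, θ ≈ 8.86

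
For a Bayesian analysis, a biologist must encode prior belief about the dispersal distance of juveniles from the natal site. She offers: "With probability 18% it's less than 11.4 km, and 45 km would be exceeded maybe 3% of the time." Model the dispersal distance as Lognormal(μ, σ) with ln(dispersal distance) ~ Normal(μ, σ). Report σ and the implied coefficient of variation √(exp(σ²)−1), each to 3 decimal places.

If T ~ Lognormal(μ,σ) then ln T ~ Normal(μ,σ), so the p-quantile of ln T is μ + z_p·σ.
ln(11.4) = 2.434 and ln(45) = 3.807; z_{0.18} = -0.9154, z_{0.97} = 1.881.
σ = (3.807 − 2.434)/(1.881 − (-0.9154)) = 0.491.
μ = 2.434 − (-0.9154)·0.491 = 2.883.
CV = √(exp(σ²)−1) = √(exp(0.2411)−1) = 0.522.

σ ≈ 0.491, CV ≈ 0.522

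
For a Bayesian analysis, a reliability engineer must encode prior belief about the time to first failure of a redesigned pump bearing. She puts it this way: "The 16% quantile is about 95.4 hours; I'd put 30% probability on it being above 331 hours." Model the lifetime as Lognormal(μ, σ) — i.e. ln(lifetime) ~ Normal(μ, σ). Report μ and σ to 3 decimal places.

If T ~ Lognormal(μ,σ) then ln T ~ Normal(μ,σ), so the p-quantile of ln T is μ + z_p·σ.
ln(95.4) = 4.558 and ln(331) = 5.802; z_{0.16} = -0.9945, z_{0.7} = 0.5244.
σ = (5.802 − 4.558)/(0.5244 − (-0.9945)) = 0.819.
μ = 4.558 − (-0.9945)·0.819 = 5.373.

μ ≈ 5.373, σ ≈ 0.819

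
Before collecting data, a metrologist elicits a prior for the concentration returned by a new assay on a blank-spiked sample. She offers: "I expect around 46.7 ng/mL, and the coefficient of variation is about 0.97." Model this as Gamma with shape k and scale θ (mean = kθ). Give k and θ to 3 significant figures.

k ≈ 1.06, θ ≈ 43.9

For Gamma(k, scale θ): mean = kθ, variance = kθ², so CV = 1/√k.
CV = 0.97, hence k = 1/CV² = 1.06.
Then θ = mean/k = 46.7/1.06 = 43.9.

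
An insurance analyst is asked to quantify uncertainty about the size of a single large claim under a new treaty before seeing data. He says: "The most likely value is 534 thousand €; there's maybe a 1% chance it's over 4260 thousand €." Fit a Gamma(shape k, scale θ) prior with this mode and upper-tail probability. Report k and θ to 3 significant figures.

Gamma(k,θ) with k>1 has mode (k−1)θ, so θ = 534/(k−1).
Need P(X < 4260) = 0.99 with θ tied to k this way. Start at k = 2, θ = 534: P(X<4260) ≈ 0.997.
Too high — lower k to spread out. Iterating converges to k ≈ 1.78.
Then θ = 534/(1.78−1) ≈ 685.

k ≈ 1.78, θ ≈ 685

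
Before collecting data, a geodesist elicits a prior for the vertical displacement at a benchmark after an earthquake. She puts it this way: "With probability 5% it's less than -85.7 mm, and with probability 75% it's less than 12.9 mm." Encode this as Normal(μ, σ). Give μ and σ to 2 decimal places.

μ = -15.77, σ = 42.51

For Normal(μ,σ), the p-quantile is μ + z_p·σ. Here z_{0.05} = -1.645, z_{0.75} = 0.6745.
So -85.7 = μ − 1.645σ and 12.9 = μ + 0.6745σ.
Subtracting: σ = (12.9 − -85.7)/(0.6745 − (-1.645)) = 42.51.
Then μ = -85.7 − (-1.645)·42.51 = -15.77.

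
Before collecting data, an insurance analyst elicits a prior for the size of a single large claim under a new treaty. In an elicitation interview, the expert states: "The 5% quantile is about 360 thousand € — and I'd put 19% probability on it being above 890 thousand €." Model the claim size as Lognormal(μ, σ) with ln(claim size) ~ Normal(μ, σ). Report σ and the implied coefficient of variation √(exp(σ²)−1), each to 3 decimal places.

σ ≈ 0.359, CV ≈ 0.371

If T ~ Lognormal(μ,σ) then ln T ~ Normal(μ,σ), so the p-quantile of ln T is μ + z_p·σ.
ln(360) = 5.886 and ln(890) = 6.791; z_{0.05} = -1.645, z_{0.81} = 0.8779.
σ = (6.791 − 5.886)/(0.8779 − (-1.645)) = 0.359.
μ = 5.886 − (-1.645)·0.359 = 6.476.
CV = √(exp(σ²)−1) = √(exp(0.1287)−1) = 0.371.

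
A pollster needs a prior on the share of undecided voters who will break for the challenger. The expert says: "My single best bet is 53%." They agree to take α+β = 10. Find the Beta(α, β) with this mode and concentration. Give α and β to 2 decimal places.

For α,β > 1 the Beta mode is (α−1)/(α+β−2). With α+β = 10, the mode is (α−1)/8.
Set (α−1)/8 = 0.53 → α = 1 + 0.53·8 = 5.24.
β = 10 − α = 4.76.

α = 5.24, β = 4.76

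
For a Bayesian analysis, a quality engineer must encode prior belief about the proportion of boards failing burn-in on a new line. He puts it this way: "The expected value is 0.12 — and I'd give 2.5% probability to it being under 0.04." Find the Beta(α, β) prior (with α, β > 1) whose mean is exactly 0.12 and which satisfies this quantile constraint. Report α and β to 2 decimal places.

With mean 0.12 fixed, write α = 0.12s, β = 0.88s where s = α+β.
Need P(θ < 0.04) = 0.025 under Beta(0.12s, 0.88s). Normal approximation: (q−m)/√(m(1−m)/s) ≈ z_{0.025} = -1.96, so s ≈ 0.12·0.88·(-1.96)²/(0.04−0.12)² = 63.4.
At s = 63.4: P(θ<0.04) ≈ 0.006. Adjusting to match 0.025 gives s ≈ 40.02.
So α = 0.12·40.02 ≈ 4.80, β = 0.88·40.02 ≈ 35.22.

α ≈ 4.80, β ≈ 35.22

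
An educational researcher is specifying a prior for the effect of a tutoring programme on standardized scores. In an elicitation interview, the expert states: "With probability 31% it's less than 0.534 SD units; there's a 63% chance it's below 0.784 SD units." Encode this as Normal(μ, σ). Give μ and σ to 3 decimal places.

The p-quantile of Normal(μ,σ) is μ + z_p·σ, with z_{0.31} = -0.4959 and z_{0.63} = 0.3319.
Eliminate σ: μ = (z₂·x₁ − z₁·x₂)/(z₂ − z₁) = (0.3319·0.534 − (-0.4959)·0.784)/0.8277 = 0.684.
Then σ = (x₂ − x₁)/(z₂ − z₁) = (0.784 − 0.534)/0.8277 = 0.302.

μ = 0.684, σ = 0.302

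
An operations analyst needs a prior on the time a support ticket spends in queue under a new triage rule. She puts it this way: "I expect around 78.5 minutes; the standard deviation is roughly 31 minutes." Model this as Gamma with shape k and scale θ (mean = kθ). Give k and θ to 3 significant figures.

For Gamma(k, scale θ): mean = kθ, variance = kθ², so CV = 1/√k.
CV = SD/mean = 31/78.5 = 0.3949, hence k = 1/CV² = 6.41.
Then θ = mean/k = 78.5/6.41 = 12.2.

k ≈ 6.41, θ ≈ 12.2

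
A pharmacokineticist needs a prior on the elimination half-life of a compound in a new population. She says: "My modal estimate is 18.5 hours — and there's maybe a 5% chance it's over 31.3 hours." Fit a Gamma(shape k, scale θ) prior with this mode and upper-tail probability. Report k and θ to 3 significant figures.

k ≈ 11.1, θ ≈ 1.83

Gamma(k,θ) with k>1 has mode (k−1)θ, so θ = 18.5/(k−1).
Need P(X < 31.3) = 0.95 with θ tied to k this way. Start at k = 2, θ = 18.5: P(X<31.3) ≈ 0.504.
Too low — raise k to concentrate. Iterating converges to k ≈ 11.1.
Then θ = 18.5/(11.1−1) ≈ 1.83.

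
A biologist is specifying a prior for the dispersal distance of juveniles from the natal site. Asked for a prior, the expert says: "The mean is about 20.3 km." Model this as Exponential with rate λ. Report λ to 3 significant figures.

Exponential mean = 1/λ, so λ = 1/20.3 = 0.0493.

λ ≈ 0.0493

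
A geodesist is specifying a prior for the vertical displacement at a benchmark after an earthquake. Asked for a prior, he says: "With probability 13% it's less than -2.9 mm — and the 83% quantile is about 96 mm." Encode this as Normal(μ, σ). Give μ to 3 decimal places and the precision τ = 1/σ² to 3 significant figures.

μ = 50.643, τ = 0.000443

The p-quantile of Normal(μ,σ) is μ + z_p·σ, with z_{0.13} = -1.126 and z_{0.83} = 0.9542.
Eliminate σ: μ = (z₂·x₁ − z₁·x₂)/(z₂ − z₁) = (0.9542·-2.9 − (-1.126)·96)/2.081 = 50.643.
Then σ = (x₂ − x₁)/(z₂ − z₁) = (96 − -2.9)/2.081 = 47.535.
Precision τ = 1/σ² = 1/47.54² = 0.000443.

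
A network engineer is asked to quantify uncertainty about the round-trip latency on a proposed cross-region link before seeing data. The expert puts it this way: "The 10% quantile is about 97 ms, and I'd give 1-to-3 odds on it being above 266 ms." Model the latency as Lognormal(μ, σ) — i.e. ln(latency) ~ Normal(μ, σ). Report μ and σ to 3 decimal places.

If T ~ Lognormal(μ,σ) then ln T ~ Normal(μ,σ), so the p-quantile of ln T is μ + z_p·σ.
ln(97) = 4.575 and ln(266) = 5.583; z_{0.1} = -1.282, z_{0.75} = 0.6745.
σ = (5.583 − 4.575)/(0.6745 − (-1.282)) = 0.516.
μ = 4.575 − (-1.282)·0.516 = 5.236.

μ ≈ 5.236, σ ≈ 0.516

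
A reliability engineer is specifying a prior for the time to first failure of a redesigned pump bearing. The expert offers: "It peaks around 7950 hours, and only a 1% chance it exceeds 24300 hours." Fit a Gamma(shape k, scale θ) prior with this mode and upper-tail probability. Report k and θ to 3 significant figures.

k ≈ 4.59, θ ≈ 2210

Gamma(k,θ) with k>1 has mode (k−1)θ, so θ = 7950/(k−1).
Need P(X < 24300) = 0.99 with θ tied to k this way. Start at k = 2, θ = 7950: P(X<24300) ≈ 0.809.
Too low — raise k to concentrate. Iterating converges to k ≈ 4.59.
Then θ = 7950/(4.59−1) ≈ 2210.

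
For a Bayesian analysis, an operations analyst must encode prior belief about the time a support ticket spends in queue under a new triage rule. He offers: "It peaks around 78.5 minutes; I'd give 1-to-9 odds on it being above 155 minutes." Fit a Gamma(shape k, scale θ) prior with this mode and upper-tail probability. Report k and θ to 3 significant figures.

k ≈ 5.14, θ ≈ 19

Gamma(k,θ) with k>1 has mode (k−1)θ, so θ = 78.5/(k−1).
Need P(X < 155) = 0.9 with θ tied to k this way. Start at k = 2, θ = 78.5: P(X<155) ≈ 0.587.
Too low — raise k to concentrate. Iterating converges to k ≈ 5.14.
Then θ = 78.5/(5.14−1) ≈ 19.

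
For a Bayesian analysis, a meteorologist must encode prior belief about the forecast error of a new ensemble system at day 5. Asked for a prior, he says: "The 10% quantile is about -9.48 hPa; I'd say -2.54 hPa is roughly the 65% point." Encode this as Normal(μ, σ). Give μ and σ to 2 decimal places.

μ = -4.14, σ = 4.16

For Normal(μ,σ), the p-quantile is μ + z_p·σ. Here z_{0.1} = -1.282, z_{0.65} = 0.3853.
So -9.48 = μ − 1.282σ and -2.54 = μ + 0.3853σ.
Subtracting: σ = (-2.54 − -9.48)/(0.3853 − (-1.282)) = 4.16.
Then μ = -9.48 − (-1.282)·4.16 = -4.14.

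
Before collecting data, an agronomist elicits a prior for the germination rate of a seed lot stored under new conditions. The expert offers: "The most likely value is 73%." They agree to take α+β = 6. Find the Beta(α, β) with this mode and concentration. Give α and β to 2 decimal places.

α = 3.92, β = 2.08

For α,β > 1 the Beta mode is (α−1)/(α+β−2). With α+β = 6, the mode is (α−1)/4.
Set (α−1)/4 = 0.73 → α = 1 + 0.73·4 = 3.92.
β = 6 − α = 2.08.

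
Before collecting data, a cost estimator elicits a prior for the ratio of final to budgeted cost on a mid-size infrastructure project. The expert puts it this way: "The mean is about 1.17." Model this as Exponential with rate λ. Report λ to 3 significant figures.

λ ≈ 0.855

Exponential mean = 1/λ, so λ = 1/1.17 = 0.855.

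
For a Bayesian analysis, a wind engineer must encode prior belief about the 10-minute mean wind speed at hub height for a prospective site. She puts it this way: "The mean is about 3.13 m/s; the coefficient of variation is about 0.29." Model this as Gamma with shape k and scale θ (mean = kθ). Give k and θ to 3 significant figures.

k ≈ 11.9, θ ≈ 0.263

For Gamma(k, scale θ): mean = kθ, variance = kθ², so CV = 1/√k.
CV = 0.29, hence k = 1/CV² = 11.9.
Then θ = mean/k = 3.13/11.9 = 0.263.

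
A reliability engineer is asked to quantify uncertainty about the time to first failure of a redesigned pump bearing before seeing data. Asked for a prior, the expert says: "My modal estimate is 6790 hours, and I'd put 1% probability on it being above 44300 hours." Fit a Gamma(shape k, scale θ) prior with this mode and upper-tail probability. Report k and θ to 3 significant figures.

Gamma(k,θ) with k>1 has mode (k−1)θ, so θ = 6790/(k−1).
Need P(X < 44300) = 0.99 with θ tied to k this way. Start at k = 2, θ = 6790: P(X<44300) ≈ 0.989.
Too low — raise k to concentrate. Iterating converges to k ≈ 2.02.
Then θ = 6790/(2.02−1) ≈ 6630.

k ≈ 2.02, θ ≈ 6630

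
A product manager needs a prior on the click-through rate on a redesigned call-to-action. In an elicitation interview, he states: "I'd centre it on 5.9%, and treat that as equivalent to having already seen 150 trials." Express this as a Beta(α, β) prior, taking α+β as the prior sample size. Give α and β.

α = 8.85, β = 141.15

Under the effective-sample-size interpretation, Beta(α, β) has prior mean α/(α+β) and prior sample size α+β.
So α+β = 150 and α/(α+β) = 0.059, giving α = 0.059·150 = 8.85 and β = 150 − 8.85 = 141.15.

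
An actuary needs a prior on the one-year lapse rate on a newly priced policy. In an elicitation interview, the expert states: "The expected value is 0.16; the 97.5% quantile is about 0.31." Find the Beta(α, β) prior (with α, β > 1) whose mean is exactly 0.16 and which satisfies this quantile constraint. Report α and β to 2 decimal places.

With mean 0.16 fixed, write α = 0.16s, β = 0.84s where s = α+β.
Need P(θ < 0.31) = 0.975 under Beta(0.16s, 0.84s). Normal approximation: (q−m)/√(m(1−m)/s) ≈ z_{0.975} = 1.96, so s ≈ 0.16·0.84·(1.96)²/(0.31−0.16)² = 22.9.
At s = 22.9: P(θ<0.31) ≈ 0.961. Adjusting to match 0.975 gives s ≈ 29.34.
So α = 0.16·29.34 ≈ 4.69, β = 0.84·29.34 ≈ 24.64.

α ≈ 4.69, β ≈ 24.64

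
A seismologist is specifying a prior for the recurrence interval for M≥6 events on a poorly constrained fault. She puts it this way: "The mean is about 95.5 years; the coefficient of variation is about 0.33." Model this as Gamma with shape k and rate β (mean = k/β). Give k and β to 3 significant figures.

For Gamma(k, rate β): mean = k/β, variance = k/β², so CV = 1/√k.
CV = 0.33, hence k = 1/CV² = 9.18.
Then β = k/mean = 9.18/95.5 = 0.0962.

k ≈ 9.18, β ≈ 0.0962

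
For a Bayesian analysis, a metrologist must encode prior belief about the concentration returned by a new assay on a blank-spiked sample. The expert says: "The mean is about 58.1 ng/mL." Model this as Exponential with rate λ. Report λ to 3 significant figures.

λ ≈ 0.0172

Exponential mean = 1/λ, so λ = 1/58.1 = 0.0172.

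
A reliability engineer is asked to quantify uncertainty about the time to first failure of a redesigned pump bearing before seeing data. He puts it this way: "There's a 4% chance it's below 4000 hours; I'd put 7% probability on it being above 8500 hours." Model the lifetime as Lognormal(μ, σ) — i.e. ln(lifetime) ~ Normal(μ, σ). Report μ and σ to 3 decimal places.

If T ~ Lognormal(μ,σ) then ln T ~ Normal(μ,σ), so the p-quantile of ln T is μ + z_p·σ.
ln(4000) = 8.294 and ln(8500) = 9.048; z_{0.04} = -1.751, z_{0.93} = 1.476.
σ = (9.048 − 8.294)/(1.476 − (-1.751)) = 0.234.
μ = 8.294 − (-1.751)·0.234 = 8.703.

μ ≈ 8.703, σ ≈ 0.234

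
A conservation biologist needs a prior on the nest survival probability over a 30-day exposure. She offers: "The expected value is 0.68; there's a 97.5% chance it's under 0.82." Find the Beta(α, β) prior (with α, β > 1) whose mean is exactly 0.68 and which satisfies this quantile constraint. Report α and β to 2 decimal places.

With mean 0.68 fixed, write α = 0.68s, β = 0.32s where s = α+β.
Need P(θ < 0.82) = 0.975 under Beta(0.68s, 0.32s). Normal approximation: (q−m)/√(m(1−m)/s) ≈ z_{0.975} = 1.96, so s ≈ 0.68·0.32·(1.96)²/(0.82−0.68)² = 42.6.
At s = 42.6: P(θ<0.82) ≈ 0.984. Adjusting to match 0.975 gives s ≈ 35.83.
So α = 0.68·35.83 ≈ 24.36, β = 0.32·35.83 ≈ 11.46.

α ≈ 24.36, β ≈ 11.46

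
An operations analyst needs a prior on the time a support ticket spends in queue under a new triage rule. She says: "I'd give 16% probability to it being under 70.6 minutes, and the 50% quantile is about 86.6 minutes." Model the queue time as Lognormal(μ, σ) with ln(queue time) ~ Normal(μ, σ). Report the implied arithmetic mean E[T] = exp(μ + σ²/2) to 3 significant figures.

If T ~ Lognormal(μ,σ) then ln T ~ Normal(μ,σ), so the p-quantile of ln T is μ + z_p·σ.
ln(70.6) = 4.257 and ln(86.6) = 4.461; z_{0.16} = -0.9945, z_{0.5} = 0.
σ = (4.461 − 4.257)/(0 − (-0.9945)) = 0.205.
μ = 4.257 − (-0.9945)·0.205 = 4.461.
E[T] = exp(μ + σ²/2) = exp(4.461 + 0.0211) = 88.4 minutes.

E[T] ≈ 88.4 minutes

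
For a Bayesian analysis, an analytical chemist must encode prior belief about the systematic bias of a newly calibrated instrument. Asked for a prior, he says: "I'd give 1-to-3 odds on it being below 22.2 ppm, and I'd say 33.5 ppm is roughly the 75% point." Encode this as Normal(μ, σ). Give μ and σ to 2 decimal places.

The p-quantile of Normal(μ,σ) is μ + z_p·σ, with z_{0.25} = -0.6745 and z_{0.75} = 0.6745.
Eliminate σ: μ = (z₂·x₁ − z₁·x₂)/(z₂ − z₁) = (0.6745·22.2 − (-0.6745)·33.5)/1.349 = 27.85.
Then σ = (x₂ − x₁)/(z₂ − z₁) = (33.5 − 22.2)/1.349 = 8.38.

μ = 27.85, σ = 8.38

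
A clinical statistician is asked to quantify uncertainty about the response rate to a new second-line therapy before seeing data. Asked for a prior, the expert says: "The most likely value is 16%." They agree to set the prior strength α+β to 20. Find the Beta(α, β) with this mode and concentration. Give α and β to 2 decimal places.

For α,β > 1 the Beta mode is (α−1)/(α+β−2). With α+β = 20, the mode is (α−1)/18.
Set (α−1)/18 = 0.16 → α = 1 + 0.16·18 = 3.88.
β = 20 − α = 16.12.

α = 3.88, β = 16.12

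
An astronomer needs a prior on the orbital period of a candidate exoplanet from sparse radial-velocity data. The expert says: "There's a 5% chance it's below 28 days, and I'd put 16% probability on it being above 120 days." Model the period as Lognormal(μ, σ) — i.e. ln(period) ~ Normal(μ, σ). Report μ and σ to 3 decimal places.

If T ~ Lognormal(μ,σ) then ln T ~ Normal(μ,σ), so the p-quantile of ln T is μ + z_p·σ.
ln(28) = 3.332 and ln(120) = 4.787; z_{0.05} = -1.645, z_{0.84} = 0.9945.
σ = (4.787 − 3.332)/(0.9945 − (-1.645)) = 0.551.
μ = 3.332 − (-1.645)·0.551 = 4.239.

μ ≈ 4.239, σ ≈ 0.551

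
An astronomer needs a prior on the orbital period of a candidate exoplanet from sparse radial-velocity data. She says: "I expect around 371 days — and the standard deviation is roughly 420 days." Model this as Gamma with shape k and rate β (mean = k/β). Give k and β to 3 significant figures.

k ≈ 0.78, β ≈ 0.0021

For Gamma(k, rate β): mean = k/β, variance = k/β², so CV = 1/√k.
CV = SD/mean = 420/371 = 1.132, hence k = 1/CV² = 0.78.
Then β = k/mean = 0.78/371 = 0.0021.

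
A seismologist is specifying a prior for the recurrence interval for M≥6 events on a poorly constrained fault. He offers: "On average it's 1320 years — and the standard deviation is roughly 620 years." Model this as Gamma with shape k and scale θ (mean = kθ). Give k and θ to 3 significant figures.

k ≈ 4.53, θ ≈ 291

For Gamma(k, scale θ): mean = kθ, variance = kθ², so CV = 1/√k.
CV = SD/mean = 620/1320 = 0.4697, hence k = 1/CV² = 4.53.
Then θ = mean/k = 1320/4.53 = 291.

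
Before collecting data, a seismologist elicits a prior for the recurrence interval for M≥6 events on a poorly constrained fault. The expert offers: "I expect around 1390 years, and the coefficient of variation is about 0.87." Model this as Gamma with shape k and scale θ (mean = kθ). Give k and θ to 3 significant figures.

k ≈ 1.32, θ ≈ 1050

For Gamma(k, scale θ): mean = kθ, variance = kθ², so CV = 1/√k.
CV = 0.87, hence k = 1/CV² = 1.32.
Then θ = mean/k = 1390/1.32 = 1050.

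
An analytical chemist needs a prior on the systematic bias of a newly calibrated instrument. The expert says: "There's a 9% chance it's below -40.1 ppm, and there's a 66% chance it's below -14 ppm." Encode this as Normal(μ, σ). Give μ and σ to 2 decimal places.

μ = -20.14, σ = 14.89

The p-quantile of Normal(μ,σ) is μ + z_p·σ, with z_{0.09} = -1.341 and z_{0.66} = 0.4125.
Eliminate σ: μ = (z₂·x₁ − z₁·x₂)/(z₂ − z₁) = (0.4125·-40.1 − (-1.341)·-14)/1.753 = -20.14.
Then σ = (x₂ − x₁)/(z₂ − z₁) = (-14 − -40.1)/1.753 = 14.89.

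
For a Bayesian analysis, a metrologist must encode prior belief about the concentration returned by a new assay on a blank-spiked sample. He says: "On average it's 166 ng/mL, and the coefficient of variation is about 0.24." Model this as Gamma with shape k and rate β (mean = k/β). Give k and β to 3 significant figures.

k ≈ 17.4, β ≈ 0.105

For Gamma(k, rate β): mean = k/β, variance = k/β², so CV = 1/√k.
CV = 0.24, hence k = 1/CV² = 17.4.
Then β = k/mean = 17.4/166 = 0.105.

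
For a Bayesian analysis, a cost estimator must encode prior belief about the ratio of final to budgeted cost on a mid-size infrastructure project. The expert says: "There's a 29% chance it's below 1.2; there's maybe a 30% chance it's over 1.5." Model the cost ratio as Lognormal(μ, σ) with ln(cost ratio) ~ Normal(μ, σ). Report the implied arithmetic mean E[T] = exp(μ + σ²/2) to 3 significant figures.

E[T] ≈ 1.37

If T ~ Lognormal(μ,σ) then ln T ~ Normal(μ,σ), so the p-quantile of ln T is μ + z_p·σ.
ln(1.2) = 0.1823 and ln(1.5) = 0.4055; z_{0.29} = -0.5534, z_{0.7} = 0.5244.
σ = (0.4055 − 0.1823)/(0.5244 − (-0.5534)) = 0.207.
μ = 0.1823 − (-0.5534)·0.207 = 0.297.
E[T] = exp(μ + σ²/2) = exp(0.297 + 0.0214) = 1.37.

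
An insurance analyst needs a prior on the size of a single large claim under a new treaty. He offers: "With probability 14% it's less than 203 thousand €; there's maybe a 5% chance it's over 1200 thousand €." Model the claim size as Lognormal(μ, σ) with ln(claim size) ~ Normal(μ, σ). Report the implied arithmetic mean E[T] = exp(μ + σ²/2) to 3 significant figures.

E[T] ≈ 508 thousand €

If T ~ Lognormal(μ,σ) then ln T ~ Normal(μ,σ), so the p-quantile of ln T is μ + z_p·σ.
ln(203) = 5.313 and ln(1200) = 7.09; z_{0.14} = -1.08, z_{0.95} = 1.645.
σ = (7.09 − 5.313)/(1.645 − (-1.08)) = 0.652.
μ = 5.313 − (-1.08)·0.652 = 6.018.
E[T] = exp(μ + σ²/2) = exp(6.018 + 0.2126) = 508 thousand €.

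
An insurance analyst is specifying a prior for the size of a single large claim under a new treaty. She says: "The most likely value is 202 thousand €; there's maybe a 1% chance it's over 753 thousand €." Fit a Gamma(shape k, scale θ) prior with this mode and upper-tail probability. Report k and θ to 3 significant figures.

k ≈ 3.46, θ ≈ 82.1

Gamma(k,θ) with k>1 has mode (k−1)θ, so θ = 202/(k−1).
Need P(X < 753) = 0.99 with θ tied to k this way. Start at k = 2, θ = 202: P(X<753) ≈ 0.886.
Too low — raise k to concentrate. Iterating converges to k ≈ 3.46.
Then θ = 202/(3.46−1) ≈ 82.1.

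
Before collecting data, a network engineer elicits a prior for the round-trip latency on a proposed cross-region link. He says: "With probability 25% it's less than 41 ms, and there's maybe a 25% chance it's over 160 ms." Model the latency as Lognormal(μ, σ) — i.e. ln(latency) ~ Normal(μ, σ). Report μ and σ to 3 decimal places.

If T ~ Lognormal(μ,σ) then ln T ~ Normal(μ,σ), so the p-quantile of ln T is μ + z_p·σ.
ln(41) = 3.714 and ln(160) = 5.075; z_{0.25} = -0.6745, z_{0.75} = 0.6745.
σ = (5.075 − 3.714)/(0.6745 − (-0.6745)) = 1.009.
μ = 3.714 − (-0.6745)·1.009 = 4.394.

μ ≈ 4.394, σ ≈ 1.009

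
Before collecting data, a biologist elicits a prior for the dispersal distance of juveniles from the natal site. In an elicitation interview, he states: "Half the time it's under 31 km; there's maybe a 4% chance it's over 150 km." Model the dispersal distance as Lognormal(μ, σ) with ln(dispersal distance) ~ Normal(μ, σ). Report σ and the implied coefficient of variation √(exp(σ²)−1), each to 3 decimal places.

If T ~ Lognormal(μ,σ) then ln T ~ Normal(μ,σ), so the p-quantile of ln T is μ + z_p·σ.
ln(31) = 3.434 and ln(150) = 5.011; z_{0.5} = 0, z_{0.96} = 1.751.
σ = (5.011 − 3.434)/(1.751 − (0)) = 0.901.
μ = 3.434 − (0)·0.901 = 3.434.
CV = √(exp(σ²)−1) = √(exp(0.8111)−1) = 1.118.

σ ≈ 0.901, CV ≈ 1.118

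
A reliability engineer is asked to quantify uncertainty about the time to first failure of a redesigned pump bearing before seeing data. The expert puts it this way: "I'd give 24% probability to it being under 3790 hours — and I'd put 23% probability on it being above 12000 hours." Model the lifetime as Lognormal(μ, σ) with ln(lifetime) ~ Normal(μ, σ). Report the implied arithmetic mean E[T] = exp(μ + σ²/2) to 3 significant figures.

If T ~ Lognormal(μ,σ) then ln T ~ Normal(μ,σ), so the p-quantile of ln T is μ + z_p·σ.
ln(3790) = 8.24 and ln(12000) = 9.393; z_{0.24} = -0.7063, z_{0.77} = 0.7388.
σ = (9.393 − 8.24)/(0.7388 − (-0.7063)) = 0.798.
μ = 8.24 − (-0.7063)·0.798 = 8.803.
E[T] = exp(μ + σ²/2) = exp(8.803 + 0.3180) = 9150 hours.

E[T] ≈ 9150 hours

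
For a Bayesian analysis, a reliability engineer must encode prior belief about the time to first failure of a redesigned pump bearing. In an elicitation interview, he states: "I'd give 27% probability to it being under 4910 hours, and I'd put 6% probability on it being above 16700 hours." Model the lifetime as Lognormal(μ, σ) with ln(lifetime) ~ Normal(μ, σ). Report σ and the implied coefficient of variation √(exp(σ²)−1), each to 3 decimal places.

σ ≈ 0.565, CV ≈ 0.613

If T ~ Lognormal(μ,σ) then ln T ~ Normal(μ,σ), so the p-quantile of ln T is μ + z_p·σ.
ln(4910) = 8.499 and ln(16700) = 9.723; z_{0.27} = -0.6128, z_{0.94} = 1.555.
σ = (9.723 − 8.499)/(1.555 − (-0.6128)) = 0.565.
μ = 8.499 − (-0.6128)·0.565 = 8.845.
CV = √(exp(σ²)−1) = √(exp(0.3189)−1) = 0.613.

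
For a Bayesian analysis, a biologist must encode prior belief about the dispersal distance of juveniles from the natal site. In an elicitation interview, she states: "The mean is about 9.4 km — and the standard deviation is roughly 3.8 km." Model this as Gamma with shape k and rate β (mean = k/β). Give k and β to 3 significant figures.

For Gamma(k, rate β): mean = k/β, variance = k/β², so CV = 1/√k.
CV = SD/mean = 3.8/9.4 = 0.4043, hence k = 1/CV² = 6.12.
Then β = k/mean = 6.12/9.4 = 0.651.

k ≈ 6.12, β ≈ 0.651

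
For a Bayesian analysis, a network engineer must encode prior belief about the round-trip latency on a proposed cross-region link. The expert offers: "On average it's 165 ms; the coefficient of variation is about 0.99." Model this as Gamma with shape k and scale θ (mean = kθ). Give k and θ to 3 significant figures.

k ≈ 1.02, θ ≈ 162

For Gamma(k, scale θ): mean = kθ, variance = kθ², so CV = 1/√k.
CV = 0.99, hence k = 1/CV² = 1.02.
Then θ = mean/k = 165/1.02 = 162.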